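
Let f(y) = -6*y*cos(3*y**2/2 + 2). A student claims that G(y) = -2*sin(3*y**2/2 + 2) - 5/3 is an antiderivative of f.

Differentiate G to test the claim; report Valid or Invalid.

Valid - differentiating G returns exactly f.

d/dy[G] = -6*y*cos(3*y**2/2 + 2)
This equals f(y) exactly, so the claim holds.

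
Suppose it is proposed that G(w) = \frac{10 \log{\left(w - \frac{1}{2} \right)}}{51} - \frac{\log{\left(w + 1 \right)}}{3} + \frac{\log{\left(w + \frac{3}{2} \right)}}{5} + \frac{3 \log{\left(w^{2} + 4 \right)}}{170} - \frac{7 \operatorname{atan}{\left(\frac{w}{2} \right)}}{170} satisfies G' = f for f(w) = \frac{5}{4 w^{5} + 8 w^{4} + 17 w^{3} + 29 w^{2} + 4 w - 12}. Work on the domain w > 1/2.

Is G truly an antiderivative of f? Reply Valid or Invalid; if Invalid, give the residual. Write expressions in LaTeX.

Invalid: d/dw[G] - f = \frac{10}{102 w - 51}, which is not 0.

d/dw[G] = \frac{20 w^{4} + 50 w^{3} + 110 w^{2} + 200 w + 375}{204 w^{5} + 408 w^{4} + 867 w^{3} + 1479 w^{2} + 204 w - 612}
d/dw[G] - f(w) = \frac{10}{102 w - 51} != 0.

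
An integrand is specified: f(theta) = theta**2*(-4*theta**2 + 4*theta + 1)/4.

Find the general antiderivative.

For F(theta) to be correct the identity F'(theta) - f(theta) = 0 must hold.
Check: d/dtheta[theta**3*(-12*theta**2 + 15*theta + 5)/60] = -theta**4 + theta**3 + theta**2/4, which equals f(theta).

F(theta) = theta**3*(-12*theta**2 + 15*theta + 5)/60 + C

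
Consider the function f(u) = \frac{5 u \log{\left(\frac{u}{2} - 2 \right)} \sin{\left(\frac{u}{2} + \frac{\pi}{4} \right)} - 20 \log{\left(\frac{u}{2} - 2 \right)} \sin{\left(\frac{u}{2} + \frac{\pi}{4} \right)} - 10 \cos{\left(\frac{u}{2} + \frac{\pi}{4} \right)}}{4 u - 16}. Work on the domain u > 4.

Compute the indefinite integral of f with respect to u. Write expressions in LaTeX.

F(u) = - \frac{5 \log{\left(\frac{u}{2} - 2 \right)} \cos{\left(\frac{u}{2} + \frac{\pi}{4} \right)}}{2} + C

Recognize the product-rule pattern: f = v'r + vr' with v = - \frac{5 \cos{\left(\frac{u}{2} + \frac{\pi}{4} \right)}}{2}, r = \log{\left(\frac{u}{2} - 2 \right)}, so integration by parts undoes it.
Check: d/du[- \frac{5 \log{\left(\frac{u}{2} - 2 \right)} \cos{\left(\frac{u}{2} + \frac{\pi}{4} \right)}}{2}] = \frac{5 u \log{\left(\frac{u}{2} - 2 \right)} \sin{\left(\frac{u}{2} + \frac{\pi}{4} \right)} - 20 \log{\left(\frac{u}{2} - 2 \right)} \sin{\left(\frac{u}{2} + \frac{\pi}{4} \right)} - 10 \cos{\left(\frac{u}{2} + \frac{\pi}{4} \right)}}{4 u - 16} = f(u).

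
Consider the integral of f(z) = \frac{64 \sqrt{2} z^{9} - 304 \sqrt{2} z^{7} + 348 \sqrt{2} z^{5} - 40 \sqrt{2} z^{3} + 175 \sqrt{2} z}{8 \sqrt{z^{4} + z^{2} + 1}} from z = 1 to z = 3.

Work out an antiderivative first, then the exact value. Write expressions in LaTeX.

Recognize the product-rule pattern: f = u'v + uv' with u = \left(z^{2} - \frac{5}{2}\right)^{3}, v = \sqrt{2 z^{4} + 2 z^{2} + 2}, so integration by parts undoes it.
F(z) = \frac{\sqrt{2} \sqrt{\left(z^{2} - z + 1\right) \left(z^{2} + z + 1\right)} \left(2 z^{2} - 5\right)^{3}}{8} is an antiderivative of f.
Check: d/dz[\frac{\sqrt{2} \sqrt{\left(z^{2} - z + 1\right) \left(z^{2} + z + 1\right)} \left(2 z^{2} - 5\right)^{3}}{8}] = \frac{64 \sqrt{2} z^{9} \sqrt{z^{4} + z^{2} + 1} - 304 \sqrt{2} z^{7} \sqrt{z^{4} + z^{2} + 1} + 348 \sqrt{2} z^{5} \sqrt{z^{4} + z^{2} + 1} - 40 \sqrt{2} z^{3} \sqrt{z^{4} + z^{2} + 1} + 175 \sqrt{2} z \sqrt{z^{4} + z^{2} + 1}}{8 z^{4} + 8 z^{2} + 8}, which equals f(z).
F(3) = \frac{2197 \sqrt{182}}{8}; F(1) = - \frac{27 \sqrt{6}}{8}.
Integral = F(3) - F(1) = \frac{27 \sqrt{6}}{8} + \frac{2197 \sqrt{182}}{8}.

Antiderivative: F(z) = \frac{\sqrt{2} \sqrt{\left(z^{2} - z + 1\right) \left(z^{2} + z + 1\right)} \left(2 z^{2} - 5\right)^{3}}{8}; value = \frac{27 \sqrt{6}}{8} + \frac{2197 \sqrt{182}}{8}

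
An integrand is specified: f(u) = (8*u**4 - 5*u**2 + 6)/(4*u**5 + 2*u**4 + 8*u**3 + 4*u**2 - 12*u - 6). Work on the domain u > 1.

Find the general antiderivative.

The denominator factors as 2*(u - 1)*(u + 1)*(2*u + 1)*(u**2 + 3); partial fractions split f into directly integrable pieces: 93*(2*u - 1)/(104*(u**2 + 3)) - 14/(13*(2*u + 1)) + 9/(16*(u + 1)) + 3/(16*(u - 1)).
Check: d/du[(39*log(u - 1) - 112*log(u + 1/2) + 117*log(u + 1) + 186*log(u**2 + 3) - 62*sqrt(3)*atan(sqrt(3)*u/3))/208] = (8*u**4 - 5*u**2 + 6)/(4*u**5 + 2*u**4 + 8*u**3 + 4*u**2 - 12*u - 6) = f(u).

F(u) = (39*log(u - 1) - 112*log(u + 1/2) + 117*log(u + 1) + 186*log(u**2 + 3) - 62*sqrt(3)*atan(sqrt(3)*u/3))/208 + C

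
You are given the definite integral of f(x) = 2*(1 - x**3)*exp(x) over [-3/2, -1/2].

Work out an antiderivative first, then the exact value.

Antiderivative: F(x) = -2*(x**3 - 3*x**2 + 6*x - 7)*exp(x); value = -209*exp(-3/2)/4 + 87*exp(-1/2)/4

f has the shape u'v + uv' for u = -2*x**3 + 6*x**2 - 12*x + 14 and v = exp(x) — it is the derivative of the product u*v.
F(x) = -2*(x**3 - 3*x**2 + 6*x - 7)*exp(x) is an antiderivative of f.
Check: d/dx[-2*(x**3 - 3*x**2 + 6*x - 7)*exp(x)] = -2*x**3*exp(x) + 2*exp(x), which equals f(x).
F(-1/2) = 87*exp(-1/2)/4; F(-3/2) = 209*exp(-3/2)/4.
Integral = F(-1/2) - F(-3/2) = -209*exp(-3/2)/4 + 87*exp(-1/2)/4.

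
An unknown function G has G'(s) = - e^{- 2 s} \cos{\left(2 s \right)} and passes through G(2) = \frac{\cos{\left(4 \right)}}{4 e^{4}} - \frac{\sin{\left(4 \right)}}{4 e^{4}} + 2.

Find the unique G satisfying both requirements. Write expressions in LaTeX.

The proposed G(s) is checked by its d/ds: the result must match the given G'(s).
A general antiderivative is - \frac{e^{- 2 s} \sin{\left(2 s \right)}}{4} + \frac{e^{- 2 s} \cos{\left(2 s \right)}}{4} + C.
The condition gives C = \frac{\cos{\left(4 \right)}}{4 e^{4}} - \frac{\sin{\left(4 \right)}}{4 e^{4}} + 2 - (\frac{\cos{\left(4 \right)}}{4 e^{4}} - \frac{\sin{\left(4 \right)}}{4 e^{4}}) = 2.
So G(s) = 2 - \frac{e^{- 2 s} \sin{\left(2 s \right)}}{4} + \frac{e^{- 2 s} \cos{\left(2 s \right)}}{4}.
Check: d/ds[2 - \frac{e^{- 2 s} \sin{\left(2 s \right)}}{4} + \frac{e^{- 2 s} \cos{\left(2 s \right)}}{4}] = - e^{- 2 s} \cos{\left(2 s \right)} = G'(s).

G(s) = 2 - \frac{e^{- 2 s} \sin{\left(2 s \right)}}{4} + \frac{e^{- 2 s} \cos{\left(2 s \right)}}{4}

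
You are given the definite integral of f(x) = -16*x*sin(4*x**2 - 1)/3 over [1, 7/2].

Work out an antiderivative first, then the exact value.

Antiderivative: F(x) = 2*cos(4*x**2 - 1)/3; value = 2*cos(48)/3 - 2*cos(3)/3

The substitution u = 4*x**2 - 1 works: f is exactly (dF/du)*(du/dx) for that inner function.
F(x) = 2*cos(4*x**2 - 1)/3 is an antiderivative of f.
Check: d/dx[2*cos(4*x**2 - 1)/3] = -16*x*sin(4*x**2 - 1)/3 = f(x).
F(7/2) = 2*cos(48)/3; F(1) = 2*cos(3)/3.
Integral = F(7/2) - F(1) = 2*cos(48)/3 - 2*cos(3)/3.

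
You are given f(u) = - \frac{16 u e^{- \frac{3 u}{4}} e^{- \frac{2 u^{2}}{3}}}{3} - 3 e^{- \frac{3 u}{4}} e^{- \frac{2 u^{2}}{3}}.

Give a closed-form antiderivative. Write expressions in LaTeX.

The substitution w = - \frac{2 u^{2}}{3} - \frac{3 u}{4} works: f is exactly (dF/dw)*(dw/du) for that inner function.
Check: d/du[4 e^{- \frac{2 u^{2}}{3} - \frac{3 u}{4}}] = \frac{\left(- 16 u - 9\right) e^{- \frac{3 u}{4}} e^{- \frac{2 u^{2}}{3}}}{3}, which equals f(u).

An antiderivative is F(u) = 4 e^{- \frac{2 u^{2}}{3} - \frac{3 u}{4}}.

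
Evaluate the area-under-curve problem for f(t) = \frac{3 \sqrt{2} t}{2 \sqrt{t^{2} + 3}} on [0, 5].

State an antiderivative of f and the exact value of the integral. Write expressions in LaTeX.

f matches the chain-rule pattern g'(h)*h' with inner function h(t) = 2 t^{2} + 6; substituting u = h(t) collapses the integral.
F(t) = \frac{3 \sqrt{2} \sqrt{t^{2} + 3}}{2} is an antiderivative of f.
Check: d/dt[\frac{3 \sqrt{2} \sqrt{t^{2} + 3}}{2}] = \frac{3 \sqrt{2} t}{2 \sqrt{t^{2} + 3}} = f(t).
F(5) = 3 \sqrt{14}; F(0) = \frac{3 \sqrt{6}}{2}.
Integral = F(5) - F(0) = - \frac{3 \sqrt{6}}{2} + 3 \sqrt{14}.

Antiderivative: F(t) = \frac{3 \sqrt{2} \sqrt{t^{2} + 3}}{2}; value = - \frac{3 \sqrt{6}}{2} + 3 \sqrt{14}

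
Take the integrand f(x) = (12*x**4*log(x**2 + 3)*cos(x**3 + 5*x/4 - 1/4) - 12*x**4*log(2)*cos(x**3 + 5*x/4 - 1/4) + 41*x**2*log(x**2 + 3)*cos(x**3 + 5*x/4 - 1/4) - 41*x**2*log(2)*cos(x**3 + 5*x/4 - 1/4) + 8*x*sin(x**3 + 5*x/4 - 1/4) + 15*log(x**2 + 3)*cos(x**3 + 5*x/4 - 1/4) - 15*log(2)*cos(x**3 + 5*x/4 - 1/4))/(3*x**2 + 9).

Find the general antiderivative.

F(x) = 4*log(x**2/2 + 3/2)*sin(x**3 + 5*x/4 - 1/4)/3 + C

Recognize the product-rule pattern: f = u'v + uv' with u = 4*log(x**2/2 + 3/2)/3, v = sin(x**3 + 5*x/4 - 1/4), so integration by parts undoes it.
Check: d/dx[4*log(x**2/2 + 3/2)*sin(x**3 + 5*x/4 - 1/4)/3] = (12*x**4*log(x**2 + 3)*cos(x**3 + 5*x/4 - 1/4) - 12*x**4*log(2)*cos(x**3 + 5*x/4 - 1/4) + 41*x**2*log(x**2 + 3)*cos(x**3 + 5*x/4 - 1/4) - 41*x**2*log(2)*cos(x**3 + 5*x/4 - 1/4) + 8*x*sin(x**3 + 5*x/4 - 1/4) + 15*log(x**2 + 3)*cos(x**3 + 5*x/4 - 1/4) - 15*log(2)*cos(x**3 + 5*x/4 - 1/4))/(3*x**2 + 9) = f(x).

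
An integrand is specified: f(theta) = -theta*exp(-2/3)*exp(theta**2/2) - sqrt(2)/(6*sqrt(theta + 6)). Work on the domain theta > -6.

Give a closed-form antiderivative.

An antiderivative is F(theta) = -2*sqrt(theta/2 + 3)/3 - exp(theta**2/2 - 2/3).

The integrand splits into summands that can be handled one at a time.
Check: d/dtheta[-2*sqrt(theta/2 + 3)/3 - exp(theta**2/2 - 2/3)] = (-6*theta*sqrt(theta + 6)*exp(-2/3)*exp(theta**2/2) - sqrt(2))/(6*sqrt(theta + 6)), which equals f(theta).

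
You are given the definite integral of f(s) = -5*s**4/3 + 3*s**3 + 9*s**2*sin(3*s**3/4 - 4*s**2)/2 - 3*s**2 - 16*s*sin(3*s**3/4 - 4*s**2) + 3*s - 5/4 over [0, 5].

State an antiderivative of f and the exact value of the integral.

Integrate term by term and add the pieces.
F(s) = (-4*s**5 + 9*s**4 - 12*s**3 + 18*s**2 - 15*s - 24*cos(3*s**3/4 - 4*s**2) - 14)/12 is an antiderivative of f.
Check: d/ds[(-4*s**5 + 9*s**4 - 12*s**3 + 18*s**2 - 15*s - 24*cos(3*s**3/4 - 4*s**2) - 14)/12] = -5*s**4/3 + 3*s**3 + 9*s**2*sin(3*s**3/4 - 4*s**2)/2 - 3*s**2 - 16*s*sin(3*s**3/4 - 4*s**2) + 3*s - 5/4 = f(s).
F(5) = -4007/6 - 2*cos(25/4); F(0) = -19/6.
Integral = F(5) - F(0) = -1994/3 - 2*cos(25/4).

Antiderivative: F(s) = (-4*s**5 + 9*s**4 - 12*s**3 + 18*s**2 - 15*s - 24*cos(3*s**3/4 - 4*s**2) - 14)/12; value = -1994/3 - 2*cos(25/4)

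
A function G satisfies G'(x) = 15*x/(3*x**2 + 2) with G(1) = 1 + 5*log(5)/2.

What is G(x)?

G(x) = (5*log(3*x**2 + 2) + 2)/2

The substitution u = 3*x**2 + 2 works: G'(x) is exactly (dG/du)*(du/dx) for that inner function.
A general antiderivative is 5*log(3*x**2 + 2)/2 + C.
The condition gives C = 1 + 5*log(5)/2 - (5*log(5)/2) = 1.
So G(x) = (5*log(3*x**2 + 2) + 2)/2.
Check: d/dx[(5*log(3*x**2 + 2) + 2)/2] = 15*x/(3*x**2 + 2) = G'(x).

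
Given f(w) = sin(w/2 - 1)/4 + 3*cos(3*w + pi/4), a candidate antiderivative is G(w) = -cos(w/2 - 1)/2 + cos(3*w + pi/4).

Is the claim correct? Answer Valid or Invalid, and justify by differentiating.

d/dw[G] = sin(w/2 - 1)/4 - 3*sin(3*w + pi/4)
d/dw[G] - f(w) = -3*sin(3*w + pi/4) - 3*cos(3*w + pi/4) != 0.

Invalid: d/dw[G] - f = -3*sin(3*w + pi/4) - 3*cos(3*w + pi/4), which is not 0.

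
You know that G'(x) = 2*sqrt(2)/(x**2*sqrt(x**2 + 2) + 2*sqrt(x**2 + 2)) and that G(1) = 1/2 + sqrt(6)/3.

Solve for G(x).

Recognize the product-rule pattern: G'(x) = u'v + uv' with u = 2*x, v = 1/sqrt(2*x**2 + 4), so integration by parts undoes it.
A general antiderivative is 2*x/sqrt(2*x**2 + 4) + C.
The condition gives C = 1/2 + sqrt(6)/3 - (sqrt(6)/3) = 1/2.
So G(x) = (2*sqrt(2)*x + sqrt(x**2 + 2))/(2*sqrt(x**2 + 2)).
Check: d/dx[(2*sqrt(2)*x + sqrt(x**2 + 2))/(2*sqrt(x**2 + 2))] = 2*sqrt(2)*sqrt(x**2 + 2)/(x**4 + 4*x**2 + 4), which equals G'(x).

G(x) = (2*sqrt(2)*x + sqrt(x**2 + 2))/(2*sqrt(x**2 + 2))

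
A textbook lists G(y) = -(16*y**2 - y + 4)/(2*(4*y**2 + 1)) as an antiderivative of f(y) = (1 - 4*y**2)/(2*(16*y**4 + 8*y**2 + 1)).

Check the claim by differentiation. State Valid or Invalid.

d/dy[G] = (1 - 4*y**2)/(32*y**4 + 16*y**2 + 2)
This equals f(y) exactly, so the claim holds.

Valid - the claim checks out under differentiation.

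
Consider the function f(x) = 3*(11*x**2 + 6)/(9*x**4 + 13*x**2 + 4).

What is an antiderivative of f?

An antiderivative is F(x) = 3*atan(x) + atan(3*x/2).

Recover f(x) by differentiating a candidate F(x); any mismatch rules it out.
Check: d/dx[3*atan(x) + atan(3*x/2)] = (33*x**2 + 18)/(9*x**4 + 13*x**2 + 4), which equals f(x).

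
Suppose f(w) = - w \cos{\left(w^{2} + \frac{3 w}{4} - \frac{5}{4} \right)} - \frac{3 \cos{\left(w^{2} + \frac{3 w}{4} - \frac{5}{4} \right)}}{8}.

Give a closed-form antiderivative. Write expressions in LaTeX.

An antiderivative is F(w) = - \frac{\sin{\left(w^{2} + \frac{3 w}{4} - \frac{5}{4} \right)}}{2}.

f matches the chain-rule pattern g'(h)*h' with inner function h(w) = w^{2} + \frac{3 w}{4} - \frac{5}{4}; substituting u = h(w) collapses the integral.
Check: d/dw[- \frac{\sin{\left(w^{2} + \frac{3 w}{4} - \frac{5}{4} \right)}}{2}] = - w \cos{\left(w^{2} + \frac{3 w}{4} - \frac{5}{4} \right)} - \frac{3 \cos{\left(w^{2} + \frac{3 w}{4} - \frac{5}{4} \right)}}{8} = f(w).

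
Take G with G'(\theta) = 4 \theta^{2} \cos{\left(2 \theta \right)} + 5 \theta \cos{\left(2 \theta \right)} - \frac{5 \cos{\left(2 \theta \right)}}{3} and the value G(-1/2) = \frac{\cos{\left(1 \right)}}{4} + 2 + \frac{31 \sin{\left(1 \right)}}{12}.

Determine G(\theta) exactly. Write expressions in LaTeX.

G(\theta) = 2 \theta^{2} \sin{\left(2 \theta \right)} + \frac{5 \theta \sin{\left(2 \theta \right)}}{2} + 2 \theta \cos{\left(2 \theta \right)} - \frac{11 \sin{\left(2 \theta \right)}}{6} + \frac{5 \cos{\left(2 \theta \right)}}{4} + 2

The integrand splits into summands that can be handled one at a time.
A general antiderivative is 2 \theta^{2} \sin{\left(2 \theta \right)} + \frac{5 \theta \sin{\left(2 \theta \right)}}{2} + 2 \theta \cos{\left(2 \theta \right)} - \frac{11 \sin{\left(2 \theta \right)}}{6} + \frac{5 \cos{\left(2 \theta \right)}}{4} + C.
The condition gives C = \frac{\cos{\left(1 \right)}}{4} + 2 + \frac{31 \sin{\left(1 \right)}}{12} - (\frac{\cos{\left(1 \right)}}{4} + \frac{31 \sin{\left(1 \right)}}{12}) = 2.
So G(\theta) = 2 \theta^{2} \sin{\left(2 \theta \right)} + \frac{5 \theta \sin{\left(2 \theta \right)}}{2} + 2 \theta \cos{\left(2 \theta \right)} - \frac{11 \sin{\left(2 \theta \right)}}{6} + \frac{5 \cos{\left(2 \theta \right)}}{4} + 2.
Check: d/d\theta[2 \theta^{2} \sin{\left(2 \theta \right)} + \frac{5 \theta \sin{\left(2 \theta \right)}}{2} + 2 \theta \cos{\left(2 \theta \right)} - \frac{11 \sin{\left(2 \theta \right)}}{6} + \frac{5 \cos{\left(2 \theta \right)}}{4} + 2] = 4 \theta^{2} \cos{\left(2 \theta \right)} + 5 \theta \cos{\left(2 \theta \right)} - \frac{5 \cos{\left(2 \theta \right)}}{3} = G'(\theta).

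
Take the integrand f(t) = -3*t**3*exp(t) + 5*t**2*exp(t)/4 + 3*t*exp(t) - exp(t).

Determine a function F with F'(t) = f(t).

f has the shape u'v + uv' for u = -3*t**3 + 41*t**2/4 - 35*t/2 + 33/2 and v = exp(t) — it is the derivative of the product u*v.
Check: d/dt[-3*t**3*exp(t) + 41*t**2*exp(t)/4 - 35*t*exp(t)/2 + 33*exp(t)/2] = -3*t**3*exp(t) + 5*t**2*exp(t)/4 + 3*t*exp(t) - exp(t) = f(t).

An antiderivative is F(t) = -3*t**3*exp(t) + 41*t**2*exp(t)/4 - 35*t*exp(t)/2 + 33*exp(t)/2.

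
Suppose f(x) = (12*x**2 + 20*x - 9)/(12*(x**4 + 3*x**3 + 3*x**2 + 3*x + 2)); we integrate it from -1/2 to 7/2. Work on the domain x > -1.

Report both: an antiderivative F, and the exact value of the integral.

Factor the denominator (12*(x + 1)*(x + 2)*(x**2 + 1)) and decompose: f = (83*x + 39)/(120*(x**2 + 1)) + 1/(60*(x + 2)) - 17/(24*(x + 1)); each piece integrates to a log, atan, or power term.
F(x) = (-170*log(x + 1) + 4*log(x + 2) + 83*log(x**2 + 1) + 78*atan(x))/240 is an antiderivative of f.
Check: d/dx[(-170*log(x + 1) + 4*log(x + 2) + 83*log(x**2 + 1) + 78*atan(x))/240] = (12*x**2 + 20*x - 9)/(12*x**4 + 36*x**3 + 36*x**2 + 36*x + 24), which equals f(x).
F(7/2) = -17*log(9/2)/24 + log(11/2)/60 + 13*atan(7/2)/40 + 83*log(53/4)/240; F(-1/2) = -13*atan(1/2)/40 + log(3/2)/60 + 83*log(5/4)/240 + 17*log(2)/24.
Integral = F(7/2) - F(-1/2) = -17*log(9/2)/24 - 17*log(2)/24 - 83*log(5/4)/240 - log(3/2)/60 + log(11/2)/60 + 13*atan(1/2)/40 + 13*atan(7/2)/40 + 83*log(53/4)/240.

Antiderivative: F(x) = (-170*log(x + 1) + 4*log(x + 2) + 83*log(x**2 + 1) + 78*atan(x))/240; value = -17*log(9/2)/24 - 17*log(2)/24 - 83*log(5/4)/240 - log(3/2)/60 + log(11/2)/60 + 13*atan(1/2)/40 + 13*atan(7/2)/40 + 83*log(53/4)/240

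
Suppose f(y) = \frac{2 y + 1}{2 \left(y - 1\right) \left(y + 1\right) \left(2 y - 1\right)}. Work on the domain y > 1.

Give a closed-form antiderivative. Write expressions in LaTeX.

An antiderivative is F(y) = \frac{3 \log{\left(y - 1 \right)}}{4} - \frac{2 \log{\left(y - \frac{1}{2} \right)}}{3} - \frac{\log{\left(y + 1 \right)}}{12}.

The denominator factors as 2 \left(y - 1\right) \left(y + 1\right) \left(2 y - 1\right); partial fractions split f into directly integrable pieces: - \frac{4}{3 \left(2 y - 1\right)} - \frac{1}{12 \left(y + 1\right)} + \frac{3}{4 \left(y - 1\right)}.
Check: d/dy[\frac{3 \log{\left(y - 1 \right)}}{4} - \frac{2 \log{\left(y - \frac{1}{2} \right)}}{3} - \frac{\log{\left(y + 1 \right)}}{12}] = \frac{2 y + 1}{4 y^{3} - 2 y^{2} - 4 y + 2}, which equals f(y).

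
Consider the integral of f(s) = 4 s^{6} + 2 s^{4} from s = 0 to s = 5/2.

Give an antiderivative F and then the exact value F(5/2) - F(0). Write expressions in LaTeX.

Antiderivative: F(s) = \frac{2 s^{5} \left(10 s^{2} + 7\right)}{35}; value = \frac{86875}{224}

Integrate term by term and add the pieces.
F(s) = \frac{2 s^{5} \left(10 s^{2} + 7\right)}{35} is an antiderivative of f.
Check: d/ds[\frac{2 s^{5} \left(10 s^{2} + 7\right)}{35}] = 4 s^{6} + 2 s^{4} = f(s).
F(5/2) = \frac{86875}{224}; F(0) = 0.
Integral = F(5/2) - F(0) = \frac{86875}{224}.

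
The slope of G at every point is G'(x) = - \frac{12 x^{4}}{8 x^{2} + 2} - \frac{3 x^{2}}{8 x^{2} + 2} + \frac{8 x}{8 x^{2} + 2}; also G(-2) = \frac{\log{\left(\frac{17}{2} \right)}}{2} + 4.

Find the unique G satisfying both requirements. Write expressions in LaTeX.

G(x) = - \frac{x^{3}}{2} + \frac{\log{\left(2 x^{2} + \frac{1}{2} \right)}}{2}

The integrand splits into summands that can be handled one at a time.
A general antiderivative is - \frac{x^{3}}{2} + \frac{\log{\left(2 x^{2} + \frac{1}{2} \right)}}{2} + C.
The condition gives C = \frac{\log{\left(\frac{17}{2} \right)}}{2} + 4 - (\frac{\log{\left(\frac{17}{2} \right)}}{2} + 4) = 0.
So G(x) = - \frac{x^{3}}{2} + \frac{\log{\left(2 x^{2} + \frac{1}{2} \right)}}{2}.
Check: d/dx[- \frac{x^{3}}{2} + \frac{\log{\left(2 x^{2} + \frac{1}{2} \right)}}{2}] = \frac{- 12 x^{4} - 3 x^{2} + 8 x}{8 x^{2} + 2}, which equals G'(x).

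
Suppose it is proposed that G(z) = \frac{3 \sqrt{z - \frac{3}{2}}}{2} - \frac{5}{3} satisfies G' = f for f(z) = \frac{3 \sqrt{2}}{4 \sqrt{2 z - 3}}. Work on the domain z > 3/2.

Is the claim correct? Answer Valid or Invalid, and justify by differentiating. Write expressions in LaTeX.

d/dz[G] = \frac{3 \sqrt{2}}{4 \sqrt{2 z - 3}}
This equals f(z) exactly, so the claim holds.

Valid - differentiating G returns exactly f.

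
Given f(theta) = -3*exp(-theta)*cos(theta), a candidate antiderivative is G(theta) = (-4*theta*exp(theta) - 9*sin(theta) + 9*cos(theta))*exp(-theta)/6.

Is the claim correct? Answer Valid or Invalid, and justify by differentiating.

Invalid: d/dtheta[G] - f = -2/3, which is not 0.

d/dtheta[G] = (-2*exp(theta) - 9*cos(theta))*exp(-theta)/3
d/dtheta[G] - f(theta) = -2/3 != 0.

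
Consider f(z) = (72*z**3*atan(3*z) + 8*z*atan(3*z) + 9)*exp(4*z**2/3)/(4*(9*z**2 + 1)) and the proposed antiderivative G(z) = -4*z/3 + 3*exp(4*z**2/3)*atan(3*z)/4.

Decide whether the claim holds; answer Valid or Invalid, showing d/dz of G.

d/dz[G] = (216*z**3*exp(4*z**2/3)*atan(3*z) - 144*z**2 + 24*z*exp(4*z**2/3)*atan(3*z) + 27*exp(4*z**2/3) - 16)/(108*z**2 + 12)
d/dz[G] - f(z) = -4/3 != 0.

Invalid: d/dz[G] - f = -4/3, which is not 0.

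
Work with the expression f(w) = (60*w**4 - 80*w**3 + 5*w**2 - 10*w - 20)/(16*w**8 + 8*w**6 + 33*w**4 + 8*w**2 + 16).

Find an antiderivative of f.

Recognize the product-rule pattern: f = u'v + uv' with u = 1/(2*w**4 + w**2/2 + 2), v = 5/2 - 5*w/2, so integration by parts undoes it.
Check: d/dw[(5/2 - 5*w/2)/(2*w**4 + w**2/2 + 2)] = (60*w**4 - 80*w**3 + 5*w**2 - 10*w - 20)/(16*w**8 + 8*w**6 + 33*w**4 + 8*w**2 + 16) = f(w).

An antiderivative is F(w) = (5/2 - 5*w/2)/(2*w**4 + w**2/2 + 2).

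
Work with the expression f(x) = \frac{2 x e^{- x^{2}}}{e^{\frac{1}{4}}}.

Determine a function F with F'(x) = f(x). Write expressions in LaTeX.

An antiderivative is F(x) = - \frac{e^{- x^{2}}}{e^{\frac{1}{4}}}.

f matches the chain-rule pattern g'(h)*h' with inner function h(x) = - x^{2} - \frac{1}{4}; substituting u = h(x) collapses the integral.
Check: d/dx[- \frac{e^{- x^{2}}}{e^{\frac{1}{4}}}] = \frac{2 x e^{- x^{2}}}{e^{\frac{1}{4}}} = f(x).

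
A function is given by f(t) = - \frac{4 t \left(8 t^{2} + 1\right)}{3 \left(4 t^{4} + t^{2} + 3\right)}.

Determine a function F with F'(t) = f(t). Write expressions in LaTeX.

f matches the chain-rule pattern g'(h)*h' with inner function h(t) = 2 t^{4} + \frac{t^{2}}{2} + \frac{3}{2}; substituting u = h(t) collapses the integral.
Check: d/dt[- \frac{2 \log{\left(2 t^{4} + \frac{t^{2}}{2} + \frac{3}{2} \right)}}{3}] = \frac{- 32 t^{3} - 4 t}{12 t^{4} + 3 t^{2} + 9}, which equals f(t).

An antiderivative is F(t) = - \frac{2 \log{\left(2 t^{4} + \frac{t^{2}}{2} + \frac{3}{2} \right)}}{3}.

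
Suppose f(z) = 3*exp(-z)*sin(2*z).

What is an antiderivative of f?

A candidate is checked by its d/dz: the result must match f(z).
Check: d/dz[-3*(sin(2*z) + 2*cos(2*z))*exp(-z)/5] = 3*exp(-z)*sin(2*z) = f(z).

An antiderivative is F(z) = -3*(sin(2*z) + 2*cos(2*z))*exp(-z)/5.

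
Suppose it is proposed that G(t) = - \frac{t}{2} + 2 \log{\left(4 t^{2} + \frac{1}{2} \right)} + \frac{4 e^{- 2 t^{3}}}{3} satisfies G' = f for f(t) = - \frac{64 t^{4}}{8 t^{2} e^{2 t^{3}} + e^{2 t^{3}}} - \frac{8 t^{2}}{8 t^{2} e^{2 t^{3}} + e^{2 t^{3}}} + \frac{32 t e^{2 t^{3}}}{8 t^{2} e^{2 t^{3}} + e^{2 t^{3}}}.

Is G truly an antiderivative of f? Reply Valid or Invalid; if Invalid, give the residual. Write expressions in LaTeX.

Invalid: d/dt[G] - f = - \frac{1}{2}, which is not 0.

d/dt[G] = \frac{- 128 t^{4} - 8 t^{2} e^{2 t^{3}} - 16 t^{2} + 64 t e^{2 t^{3}} - e^{2 t^{3}}}{16 t^{2} e^{2 t^{3}} + 2 e^{2 t^{3}}}
d/dt[G] - f(t) = - \frac{1}{2} != 0.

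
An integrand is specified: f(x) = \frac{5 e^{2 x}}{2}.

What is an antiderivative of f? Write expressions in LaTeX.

Whatever form F(x) takes, F'(x) = f(x) is non-negotiable.
Check: d/dx[\frac{5 e^{2 x}}{4}] = \frac{5 e^{2 x}}{2} = f(x).

An antiderivative is F(x) = \frac{5 e^{2 x}}{4}.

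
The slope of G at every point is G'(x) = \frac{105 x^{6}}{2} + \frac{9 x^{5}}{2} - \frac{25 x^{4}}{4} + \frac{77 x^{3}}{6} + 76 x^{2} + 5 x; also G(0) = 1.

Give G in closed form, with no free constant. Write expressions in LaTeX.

G'(x) has the shape u'v + uv' for u = - 5 x^{3} - \frac{x^{2}}{2} and v = - \frac{3 x^{4}}{2} + \frac{x^{2}}{4} - \frac{2 x}{3} - 5 — it is the derivative of the product u*v.
A general antiderivative is \left(- 5 x^{3} - \frac{x^{2}}{2}\right) \left(- \frac{3 x^{4}}{2} + \frac{x^{2}}{4} - \frac{2 x}{3} - 5\right) + C.
The condition gives C = 1 - (0) = 1.
So G(x) = \frac{15 x^{7}}{2} + \frac{3 x^{6}}{4} - \frac{5 x^{5}}{4} + \frac{77 x^{4}}{24} + \frac{76 x^{3}}{3} + \frac{5 x^{2}}{2} + 1.
Check: d/dx[\frac{15 x^{7}}{2} + \frac{3 x^{6}}{4} - \frac{5 x^{5}}{4} + \frac{77 x^{4}}{24} + \frac{76 x^{3}}{3} + \frac{5 x^{2}}{2} + 1] = \frac{105 x^{6}}{2} + \frac{9 x^{5}}{2} - \frac{25 x^{4}}{4} + \frac{77 x^{3}}{6} + 76 x^{2} + 5 x = G'(x).

G(x) = \frac{15 x^{7}}{2} + \frac{3 x^{6}}{4} - \frac{5 x^{5}}{4} + \frac{77 x^{4}}{24} + \frac{76 x^{3}}{3} + \frac{5 x^{2}}{2} + 1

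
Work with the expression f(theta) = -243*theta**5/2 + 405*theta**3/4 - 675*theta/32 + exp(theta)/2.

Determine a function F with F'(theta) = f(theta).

An antiderivative is F(theta) = -81*theta**6/4 + 405*theta**4/16 - 675*theta**2/64 + exp(theta)/2.

The integrand splits into summands that can be handled one at a time.
Check: d/dtheta[-81*theta**6/4 + 405*theta**4/16 - 675*theta**2/64 + exp(theta)/2] = -243*theta**5/2 + 405*theta**3/4 - 675*theta/32 + exp(theta)/2 = f(theta).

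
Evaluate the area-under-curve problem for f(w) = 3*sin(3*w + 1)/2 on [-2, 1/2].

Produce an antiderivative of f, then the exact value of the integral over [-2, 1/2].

Antiderivative: F(w) = -cos(3*w + 1)/2; value = cos(5)/2 - cos(5/2)/2

Check any antiderivative F(w) by computing F'(w) and comparing it with f(w).
F(w) = -cos(3*w + 1)/2 is an antiderivative of f.
Check: d/dw[-cos(3*w + 1)/2] = 3*sin(3*w + 1)/2 = f(w).
F(1/2) = -cos(5/2)/2; F(-2) = -cos(5)/2.
Integral = F(1/2) - F(-2) = cos(5)/2 - cos(5/2)/2.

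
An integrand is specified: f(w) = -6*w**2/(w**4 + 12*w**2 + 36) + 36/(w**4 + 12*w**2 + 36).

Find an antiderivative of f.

An antiderivative is F(w) = 3*w/(w**2/2 + 3).

f has the shape u'v + uv' for u = 3*w and v = 1/(w**2/2 + 3) — it is the derivative of the product u*v.
Check: d/dw[3*w/(w**2/2 + 3)] = (36 - 6*w**2)/(w**4 + 12*w**2 + 36), which equals f(w).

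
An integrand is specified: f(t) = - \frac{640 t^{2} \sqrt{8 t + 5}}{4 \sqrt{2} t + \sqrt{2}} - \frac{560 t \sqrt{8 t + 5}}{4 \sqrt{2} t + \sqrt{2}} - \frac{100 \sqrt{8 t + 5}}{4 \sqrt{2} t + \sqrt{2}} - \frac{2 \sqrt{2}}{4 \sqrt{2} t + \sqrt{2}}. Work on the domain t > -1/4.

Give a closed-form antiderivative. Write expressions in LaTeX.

An antiderivative is F(t) = - 64 t^{2} \sqrt{4 t + \frac{5}{2}} - 80 t \sqrt{4 t + \frac{5}{2}} - 25 \sqrt{4 t + \frac{5}{2}} - \frac{\log{\left(4 t + 1 \right)}}{2}.

Integrate term by term and add the pieces.
Check: d/dt[- 64 t^{2} \sqrt{4 t + \frac{5}{2}} - 80 t \sqrt{4 t + \frac{5}{2}} - 25 \sqrt{4 t + \frac{5}{2}} - \frac{\log{\left(4 t + 1 \right)}}{2}] = \frac{- 5120 t^{3} - 7680 t^{2} - 3600 t - 2 \sqrt{2} \sqrt{8 t + 5} - 500}{4 \sqrt{2} t \sqrt{8 t + 5} + \sqrt{2} \sqrt{8 t + 5}}, which equals f(t).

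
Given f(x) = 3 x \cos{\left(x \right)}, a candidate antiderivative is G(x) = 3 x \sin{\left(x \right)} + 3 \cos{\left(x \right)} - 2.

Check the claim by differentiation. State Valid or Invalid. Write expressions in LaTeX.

d/dx[G] = 3 x \cos{\left(x \right)}
This equals f(x) exactly, so the claim holds.

Valid - the claim checks out under differentiation.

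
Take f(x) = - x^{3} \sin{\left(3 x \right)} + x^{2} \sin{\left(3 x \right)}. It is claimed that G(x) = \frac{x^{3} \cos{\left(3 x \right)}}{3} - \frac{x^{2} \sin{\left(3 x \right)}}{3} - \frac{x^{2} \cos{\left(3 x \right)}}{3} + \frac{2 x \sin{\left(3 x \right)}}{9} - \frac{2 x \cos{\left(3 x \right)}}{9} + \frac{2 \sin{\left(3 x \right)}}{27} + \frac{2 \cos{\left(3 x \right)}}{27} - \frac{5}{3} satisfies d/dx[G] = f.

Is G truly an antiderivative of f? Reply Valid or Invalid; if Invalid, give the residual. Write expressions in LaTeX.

d/dx[G] = - x^{3} \sin{\left(3 x \right)} + x^{2} \sin{\left(3 x \right)}
This equals f(x) exactly, so the claim holds.

Valid - differentiating G returns exactly f.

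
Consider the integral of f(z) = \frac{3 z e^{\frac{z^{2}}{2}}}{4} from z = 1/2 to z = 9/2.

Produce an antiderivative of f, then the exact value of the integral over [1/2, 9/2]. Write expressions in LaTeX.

f matches the chain-rule pattern g'(h)*h' with inner function h(z) = \frac{z^{2}}{2}; substituting u = h(z) collapses the integral.
F(z) = \frac{3 e^{\frac{z^{2}}{2}}}{4} is an antiderivative of f.
Check: d/dz[\frac{3 e^{\frac{z^{2}}{2}}}{4}] = \frac{3 z e^{\frac{z^{2}}{2}}}{4} = f(z).
F(9/2) = \frac{3 e^{\frac{81}{8}}}{4}; F(1/2) = \frac{3 e^{\frac{1}{8}}}{4}.
Integral = F(9/2) - F(1/2) = - \frac{3 e^{\frac{1}{8}}}{4} + \frac{3 e^{\frac{81}{8}}}{4}.

Antiderivative: F(z) = \frac{3 e^{\frac{z^{2}}{2}}}{4}; value = - \frac{3 e^{\frac{1}{8}}}{4} + \frac{3 e^{\frac{81}{8}}}{4}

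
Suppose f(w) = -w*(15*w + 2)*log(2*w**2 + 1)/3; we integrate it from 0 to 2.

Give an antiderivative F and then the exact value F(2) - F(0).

Any candidate F(w) must reproduce f(w) exactly when differentiated.
F(w) = (20*w**3 + 6*w**2*(-5*w - 1)*log(2*w**2 + 1) + 6*w**2 - 30*w - 3*log(w**2 + 1/2) + 15*sqrt(2)*atan(sqrt(2)*w))/18 is an antiderivative of f.
Check: d/dw[(20*w**3 + 6*w**2*(-5*w - 1)*log(2*w**2 + 1) + 6*w**2 - 30*w - 3*log(w**2 + 1/2) + 15*sqrt(2)*atan(sqrt(2)*w))/18] = -5*w**2*log(2*w**2 + 1) - 2*w*log(2*w**2 + 1)/3, which equals f(w).
F(2) = -44*log(9)/3 - log(9/2)/6 + 5*sqrt(2)*atan(2*sqrt(2))/6 + 62/9; F(0) = log(2)/6.
Integral = F(2) - F(0) = -44*log(9)/3 - log(9/2)/6 - log(2)/6 + 5*sqrt(2)*atan(2*sqrt(2))/6 + 62/9.

Antiderivative: F(w) = (20*w**3 + 6*w**2*(-5*w - 1)*log(2*w**2 + 1) + 6*w**2 - 30*w - 3*log(w**2 + 1/2) + 15*sqrt(2)*atan(sqrt(2)*w))/18; value = -44*log(9)/3 - log(9/2)/6 - log(2)/6 + 5*sqrt(2)*atan(2*sqrt(2))/6 + 62/9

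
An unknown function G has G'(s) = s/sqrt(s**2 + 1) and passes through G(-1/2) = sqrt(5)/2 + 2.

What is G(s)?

G'(s) matches the chain-rule pattern g'(h)*h' with inner function h(s) = s**2 + 1; substituting u = h(s) collapses the integral.
A general antiderivative is sqrt(s**2 + 1) + C.
The condition gives C = sqrt(5)/2 + 2 - (sqrt(5)/2) = 2.
So G(s) = sqrt(s**2 + 1) + 2.
Check: d/ds[sqrt(s**2 + 1) + 2] = s/sqrt(s**2 + 1) = G'(s).

G(s) = sqrt(s**2 + 1) + 2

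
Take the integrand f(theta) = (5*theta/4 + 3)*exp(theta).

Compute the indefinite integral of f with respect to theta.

F(theta) = (5*theta + 7)*exp(theta)/4 + C

f has the shape u'v + uv' for u = 5*theta/4 + 7/4 and v = exp(theta) — it is the derivative of the product u*v.
Check: d/dtheta[(5*theta + 7)*exp(theta)/4] = 5*theta*exp(theta)/4 + 3*exp(theta), which equals f(theta).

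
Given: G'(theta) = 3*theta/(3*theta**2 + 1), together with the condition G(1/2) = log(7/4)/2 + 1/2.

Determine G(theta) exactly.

G'(theta) matches the chain-rule pattern g'(h)*h' with inner function h(theta) = 3*theta**2 + 1; substituting u = h(theta) collapses the integral.
A general antiderivative is log(3*theta**2 + 1)/2 + C.
The condition gives C = log(7/4)/2 + 1/2 - (log(7/4)/2) = 1/2.
So G(theta) = log(3*theta**2 + 1)/2 + 1/2.
Check: d/dtheta[log(3*theta**2 + 1)/2 + 1/2] = 3*theta/(3*theta**2 + 1) = G'(theta).

G(theta) = log(3*theta**2 + 1)/2 + 1/2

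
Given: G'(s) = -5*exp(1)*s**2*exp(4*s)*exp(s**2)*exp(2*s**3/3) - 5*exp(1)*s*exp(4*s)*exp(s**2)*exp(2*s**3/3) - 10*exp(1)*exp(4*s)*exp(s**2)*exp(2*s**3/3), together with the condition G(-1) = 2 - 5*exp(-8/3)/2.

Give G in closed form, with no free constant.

G(s) = (4 - 5*exp(2*s**3/3 + s**2 + 4*s + 1))/2

G'(s) matches the chain-rule pattern g'(h)*h' with inner function h(s) = 2*s**3/3 + s**2 + 4*s + 1; substituting u = h(s) collapses the integral.
A general antiderivative is -5*exp(2*s**3/3 + s**2 + 4*s + 1)/2 + C.
The condition gives C = 2 - 5*exp(-8/3)/2 - (-5*exp(-8/3)/2) = 2.
So G(s) = (4 - 5*exp(2*s**3/3 + s**2 + 4*s + 1))/2.
Check: d/ds[(4 - 5*exp(2*s**3/3 + s**2 + 4*s + 1))/2] = -5*exp(1)*s**2*exp(4*s)*exp(s**2)*exp(2*s**3/3) - 5*exp(1)*s*exp(4*s)*exp(s**2)*exp(2*s**3/3) - 10*exp(1)*exp(4*s)*exp(s**2)*exp(2*s**3/3) = G'(s).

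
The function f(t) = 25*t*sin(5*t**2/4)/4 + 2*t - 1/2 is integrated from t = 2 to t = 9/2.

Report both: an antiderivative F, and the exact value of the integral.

The integrand splits into summands that can be handled one at a time.
F(t) = t**2 - t/2 - 5*cos(5*t**2/4)/2 is an antiderivative of f.
Check: d/dt[t**2 - t/2 - 5*cos(5*t**2/4)/2] = 25*t*sin(5*t**2/4)/4 + 2*t - 1/2 = f(t).
F(9/2) = 18 - 5*cos(405/16)/2; F(2) = 3 - 5*cos(5)/2.
Integral = F(9/2) - F(2) = -5*cos(405/16)/2 + 5*cos(5)/2 + 15.

Antiderivative: F(t) = t**2 - t/2 - 5*cos(5*t**2/4)/2; value = -5*cos(405/16)/2 + 5*cos(5)/2 + 15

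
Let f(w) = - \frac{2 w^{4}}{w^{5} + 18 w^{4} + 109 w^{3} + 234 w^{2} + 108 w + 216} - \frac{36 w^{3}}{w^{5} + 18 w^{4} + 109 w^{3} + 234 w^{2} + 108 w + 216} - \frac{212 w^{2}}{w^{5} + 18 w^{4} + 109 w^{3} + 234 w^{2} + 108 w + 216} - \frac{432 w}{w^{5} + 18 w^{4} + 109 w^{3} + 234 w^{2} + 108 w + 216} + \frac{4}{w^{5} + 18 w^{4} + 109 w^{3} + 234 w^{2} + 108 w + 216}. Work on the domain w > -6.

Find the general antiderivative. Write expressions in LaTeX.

Integrate term by term and add the pieces.
Check: d/dw[\frac{- \left(w + 6\right)^{2} \log{\left(3 w^{2} + 3 \right)} - 2}{\left(w + 6\right)^{2}}] = \frac{- 2 w^{4} - 36 w^{3} - 212 w^{2} - 432 w + 4}{w^{5} + 18 w^{4} + 109 w^{3} + 234 w^{2} + 108 w + 216}, which equals f(w).

F(w) = \frac{- \left(w + 6\right)^{2} \log{\left(3 w^{2} + 3 \right)} - 2}{\left(w + 6\right)^{2}} + C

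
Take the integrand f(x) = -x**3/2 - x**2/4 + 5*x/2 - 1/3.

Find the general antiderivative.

The integrand splits into summands that can be handled one at a time.
Check: d/dx[-x*(3*x**3 + 2*x**2 - 30*x + 8)/24] = -x**3/2 - x**2/4 + 5*x/2 - 1/3 = f(x).

F(x) = -x*(3*x**3 + 2*x**2 - 30*x + 8)/24 + C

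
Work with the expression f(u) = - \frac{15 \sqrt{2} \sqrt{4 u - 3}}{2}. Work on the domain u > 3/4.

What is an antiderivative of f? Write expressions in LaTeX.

An antiderivative is F(u) = \frac{\sqrt{2} \left(- 20 u \sqrt{4 u - 3} + 15 \sqrt{4 u - 3}\right)}{4}.

Recover f(u) by differentiating a candidate F(u); any mismatch rules it out.
Check: d/du[\frac{\sqrt{2} \left(- 20 u \sqrt{4 u - 3} + 15 \sqrt{4 u - 3}\right)}{4}] = \frac{- 60 \sqrt{2} u + 45 \sqrt{2}}{2 \sqrt{4 u - 3}}, which equals f(u).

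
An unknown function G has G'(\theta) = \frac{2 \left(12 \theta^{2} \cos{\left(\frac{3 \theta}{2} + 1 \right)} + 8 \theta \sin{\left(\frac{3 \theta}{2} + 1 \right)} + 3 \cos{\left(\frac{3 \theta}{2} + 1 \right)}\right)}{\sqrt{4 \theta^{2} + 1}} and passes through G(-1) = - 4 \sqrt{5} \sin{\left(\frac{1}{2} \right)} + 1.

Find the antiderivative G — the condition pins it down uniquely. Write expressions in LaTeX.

Recognize the product-rule pattern: G'(\theta) = u'v + uv' with u = 4 \sqrt{4 \theta^{2} + 1}, v = \sin{\left(\frac{3 \theta}{2} + 1 \right)}, so integration by parts undoes it.
A general antiderivative is 4 \sqrt{4 \theta^{2} + 1} \sin{\left(\frac{3 \theta}{2} + 1 \right)} + C.
The condition gives C = - 4 \sqrt{5} \sin{\left(\frac{1}{2} \right)} + 1 - (- 4 \sqrt{5} \sin{\left(\frac{1}{2} \right)}) = 1.
So G(\theta) = 4 \sqrt{4 \theta^{2} + 1} \sin{\left(\frac{3 \theta}{2} + 1 \right)} + 1.
Check: d/d\theta[4 \sqrt{4 \theta^{2} + 1} \sin{\left(\frac{3 \theta}{2} + 1 \right)} + 1] = \frac{24 \theta^{2} \cos{\left(\frac{3 \theta}{2} + 1 \right)} + 16 \theta \sin{\left(\frac{3 \theta}{2} + 1 \right)} + 6 \cos{\left(\frac{3 \theta}{2} + 1 \right)}}{\sqrt{4 \theta^{2} + 1}}, which equals G'(\theta).

G(\theta) = 4 \sqrt{4 \theta^{2} + 1} \sin{\left(\frac{3 \theta}{2} + 1 \right)} + 1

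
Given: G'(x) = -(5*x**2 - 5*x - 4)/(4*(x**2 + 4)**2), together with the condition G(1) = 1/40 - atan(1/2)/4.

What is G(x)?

A first test for any G(x): its x-derivative must equal the given G'(x).
A general antiderivative is -(5 - 6*x)/(8*x**2 + 32) - atan(x/2)/4 + C.
The condition gives C = 1/40 - atan(1/2)/4 - (1/40 - atan(1/2)/4) = 0.
So G(x) = (-2*x**2*atan(x/2) + 6*x - 8*atan(x/2) - 5)/(8*x**2 + 32).
Check: d/dx[(-2*x**2*atan(x/2) + 6*x - 8*atan(x/2) - 5)/(8*x**2 + 32)] = (-5*x**2 + 5*x + 4)/(4*x**4 + 32*x**2 + 64), which equals G'(x).

G(x) = (-2*x**2*atan(x/2) + 6*x - 8*atan(x/2) - 5)/(8*x**2 + 32)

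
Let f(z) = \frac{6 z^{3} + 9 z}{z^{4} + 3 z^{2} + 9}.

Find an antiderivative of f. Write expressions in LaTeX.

f matches the chain-rule pattern g'(h)*h' with inner function h(z) = \frac{z^{4}}{3} + z^{2} + 3; substituting u = h(z) collapses the integral.
Check: d/dz[\frac{3 \log{\left(\frac{z^{4}}{3} + z^{2} + 3 \right)}}{2}] = \frac{6 z^{3} + 9 z}{z^{4} + 3 z^{2} + 9} = f(z).

An antiderivative is F(z) = \frac{3 \log{\left(\frac{z^{4}}{3} + z^{2} + 3 \right)}}{2}.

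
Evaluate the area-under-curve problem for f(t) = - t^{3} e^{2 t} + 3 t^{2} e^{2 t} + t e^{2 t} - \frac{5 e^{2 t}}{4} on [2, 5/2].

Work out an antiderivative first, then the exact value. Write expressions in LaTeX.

f has the shape u'v + uv' for u = - \frac{t^{3}}{2} + \frac{9 t^{2}}{4} - \frac{7 t}{4} + \frac{1}{4} and v = e^{2 t} — it is the derivative of the product u*v.
F(t) = - \frac{\left(2 t^{3} - 9 t^{2} + 7 t - 1\right) e^{2 t}}{4} is an antiderivative of f.
Check: d/dt[- \frac{\left(2 t^{3} - 9 t^{2} + 7 t - 1\right) e^{2 t}}{4}] = - t^{3} e^{2 t} + 3 t^{2} e^{2 t} + t e^{2 t} - \frac{5 e^{2 t}}{4} = f(t).
F(5/2) = \frac{17 e^{5}}{8}; F(2) = \frac{7 e^{4}}{4}.
Integral = F(5/2) - F(2) = - \frac{7 e^{4}}{4} + \frac{17 e^{5}}{8}.

Antiderivative: F(t) = - \frac{\left(2 t^{3} - 9 t^{2} + 7 t - 1\right) e^{2 t}}{4}; value = - \frac{7 e^{4}}{4} + \frac{17 e^{5}}{8}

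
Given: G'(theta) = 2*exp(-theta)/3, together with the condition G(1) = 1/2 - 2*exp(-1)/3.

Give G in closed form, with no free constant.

A first test for any G(theta): its theta-derivative must equal the given G'(theta).
A general antiderivative is -2*exp(-theta)/3 + C.
The condition gives C = 1/2 - 2*exp(-1)/3 - (-2*exp(-1)/3) = 1/2.
So G(theta) = (3*exp(theta) - 4)*exp(-theta)/6.
Check: d/dtheta[(3*exp(theta) - 4)*exp(-theta)/6] = 2*exp(-theta)/3 = G'(theta).

G(theta) = (3*exp(theta) - 4)*exp(-theta)/6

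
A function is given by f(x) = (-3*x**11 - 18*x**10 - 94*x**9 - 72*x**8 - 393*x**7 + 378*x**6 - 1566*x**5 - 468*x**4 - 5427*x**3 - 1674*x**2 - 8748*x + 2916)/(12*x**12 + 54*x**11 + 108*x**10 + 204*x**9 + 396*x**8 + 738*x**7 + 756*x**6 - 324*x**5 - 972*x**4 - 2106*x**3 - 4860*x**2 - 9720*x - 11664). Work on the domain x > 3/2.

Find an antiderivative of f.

An antiderivative is F(x) = -log(x - 3/2)/4 - 2/(2*x**4/3 + 2*x**2 + 6) + 5/(3*(x + 2)**2).

Differentiate the proposed F(x) back; it has to land on f(x) exactly.
Check: d/dx[-log(x - 3/2)/4 - 2/(2*x**4/3 + 2*x**2 + 6) + 5/(3*(x + 2)**2)] = (-3*x**11 - 18*x**10 - 94*x**9 - 72*x**8 - 393*x**7 + 378*x**6 - 1566*x**5 - 468*x**4 - 5427*x**3 - 1674*x**2 - 8748*x + 2916)/(12*x**12 + 54*x**11 + 108*x**10 + 204*x**9 + 396*x**8 + 738*x**7 + 756*x**6 - 324*x**5 - 972*x**4 - 2106*x**3 - 4860*x**2 - 9720*x - 11664) = f(x).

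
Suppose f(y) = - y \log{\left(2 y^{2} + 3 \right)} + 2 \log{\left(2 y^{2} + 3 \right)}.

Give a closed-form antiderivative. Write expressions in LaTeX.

An antiderivative is F(y) = - \frac{y^{2} \log{\left(2 y^{2} + 3 \right)}}{2} + \frac{y^{2}}{2} + 2 y \log{\left(2 y^{2} + 3 \right)} - 4 y - \frac{3 \log{\left(y^{2} + \frac{3}{2} \right)}}{4} + 2 \sqrt{6} \operatorname{atan}{\left(\frac{\sqrt{6} y}{3} \right)}.

Integrate term by term and add the pieces.
Check: d/dy[- \frac{y^{2} \log{\left(2 y^{2} + 3 \right)}}{2} + \frac{y^{2}}{2} + 2 y \log{\left(2 y^{2} + 3 \right)} - 4 y - \frac{3 \log{\left(y^{2} + \frac{3}{2} \right)}}{4} + 2 \sqrt{6} \operatorname{atan}{\left(\frac{\sqrt{6} y}{3} \right)}] = - y \log{\left(2 y^{2} + 3 \right)} + 2 \log{\left(2 y^{2} + 3 \right)} = f(y).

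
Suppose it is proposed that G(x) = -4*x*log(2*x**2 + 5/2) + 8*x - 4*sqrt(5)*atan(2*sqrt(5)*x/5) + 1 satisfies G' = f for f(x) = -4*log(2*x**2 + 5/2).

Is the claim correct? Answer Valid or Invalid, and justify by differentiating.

d/dx[G] = -4*log(2*x**2 + 5/2)
This equals f(x) exactly, so the claim holds.

Valid: G'(x) = f(x).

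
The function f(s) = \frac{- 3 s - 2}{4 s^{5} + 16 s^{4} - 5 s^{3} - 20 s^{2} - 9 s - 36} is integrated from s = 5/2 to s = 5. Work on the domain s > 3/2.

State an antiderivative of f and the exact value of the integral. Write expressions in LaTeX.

The denominator factors as \left(s + 4\right) \left(2 s - 3\right) \left(2 s + 3\right) \left(s^{2} + 1\right); partial fractions split f into directly integrable pieces: \frac{10 s + 11}{221 \left(s^{2} + 1\right)} - \frac{2}{39 \left(2 s + 3\right)} - \frac{2}{33 \left(2 s - 3\right)} + \frac{2}{187 \left(s + 4\right)}.
F(s) = \frac{- 221 \log{\left(s - \frac{3}{2} \right)} - 187 \log{\left(s + \frac{3}{2} \right)} + 78 \log{\left(s + 4 \right)} + 165 \log{\left(s^{2} + 1 \right)} + 363 \operatorname{atan}{\left(s \right)}}{7293} is an antiderivative of f.
Check: d/ds[\frac{- 221 \log{\left(s - \frac{3}{2} \right)} - 187 \log{\left(s + \frac{3}{2} \right)} + 78 \log{\left(s + 4 \right)} + 165 \log{\left(s^{2} + 1 \right)} + 363 \operatorname{atan}{\left(s \right)}}{7293}] = \frac{- 3 s - 2}{4 s^{5} + 16 s^{4} - 5 s^{3} - 20 s^{2} - 9 s - 36} = f(s).
F(5) = - \frac{\log{\left(\frac{13}{2} \right)}}{39} - \frac{\log{\left(\frac{7}{2} \right)}}{33} + \frac{2 \log{\left(9 \right)}}{187} + \frac{11 \operatorname{atan}{\left(5 \right)}}{221} + \frac{5 \log{\left(26 \right)}}{221}; F(5/2) = - \frac{\log{\left(4 \right)}}{39} + \frac{2 \log{\left(\frac{13}{2} \right)}}{187} + \frac{5 \log{\left(\frac{29}{4} \right)}}{221} + \frac{11 \operatorname{atan}{\left(\frac{5}{2} \right)}}{221}.
Integral = F(5) - F(5/2) = - \frac{265 \log{\left(\frac{13}{2} \right)}}{7293} - \frac{11 \operatorname{atan}{\left(\frac{5}{2} \right)}}{221} - \frac{5 \log{\left(\frac{29}{4} \right)}}{221} - \frac{\log{\left(\frac{7}{2} \right)}}{33} + \frac{2 \log{\left(9 \right)}}{187} + \frac{\log{\left(4 \right)}}{39} + \frac{11 \operatorname{atan}{\left(5 \right)}}{221} + \frac{5 \log{\left(26 \right)}}{221}.

Antiderivative: F(s) = \frac{- 221 \log{\left(s - \frac{3}{2} \right)} - 187 \log{\left(s + \frac{3}{2} \right)} + 78 \log{\left(s + 4 \right)} + 165 \log{\left(s^{2} + 1 \right)} + 363 \operatorname{atan}{\left(s \right)}}{7293}; value = - \frac{265 \log{\left(\frac{13}{2} \right)}}{7293} - \frac{11 \operatorname{atan}{\left(\frac{5}{2} \right)}}{221} - \frac{5 \log{\left(\frac{29}{4} \right)}}{221} - \frac{\log{\left(\frac{7}{2} \right)}}{33} + \frac{2 \log{\left(9 \right)}}{187} + \frac{\log{\left(4 \right)}}{39} + \frac{11 \operatorname{atan}{\left(5 \right)}}{221} + \frac{5 \log{\left(26 \right)}}{221}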